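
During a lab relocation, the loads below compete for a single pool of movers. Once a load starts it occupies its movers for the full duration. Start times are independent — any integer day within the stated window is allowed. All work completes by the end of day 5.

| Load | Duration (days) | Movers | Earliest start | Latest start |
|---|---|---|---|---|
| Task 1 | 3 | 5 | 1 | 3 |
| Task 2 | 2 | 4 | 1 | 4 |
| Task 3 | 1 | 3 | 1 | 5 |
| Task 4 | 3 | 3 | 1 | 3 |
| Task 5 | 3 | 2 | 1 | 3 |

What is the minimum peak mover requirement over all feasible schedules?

Early-start (Task 1@1, Task 2@1, Task 3@1, Task 4@1, Task 5@1) gives peak 17: d1:17  d2:14  d3:10  d4:0  d5:0.
Shift Task 3→4, Task 4→3, Task 5→3.
Schedule Task 1@1, Task 2@1, Task 3@4, Task 4@3, Task 5@3: d1:9  d2:9  d3:10  d4:8  d5:5 — peak 10.

10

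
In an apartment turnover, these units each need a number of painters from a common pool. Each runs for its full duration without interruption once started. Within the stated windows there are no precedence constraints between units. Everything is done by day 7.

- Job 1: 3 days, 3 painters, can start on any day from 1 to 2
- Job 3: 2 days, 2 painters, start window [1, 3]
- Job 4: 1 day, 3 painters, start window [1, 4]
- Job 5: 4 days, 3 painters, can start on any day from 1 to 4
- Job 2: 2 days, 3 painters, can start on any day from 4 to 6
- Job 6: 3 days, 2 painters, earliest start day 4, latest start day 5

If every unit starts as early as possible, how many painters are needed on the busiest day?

11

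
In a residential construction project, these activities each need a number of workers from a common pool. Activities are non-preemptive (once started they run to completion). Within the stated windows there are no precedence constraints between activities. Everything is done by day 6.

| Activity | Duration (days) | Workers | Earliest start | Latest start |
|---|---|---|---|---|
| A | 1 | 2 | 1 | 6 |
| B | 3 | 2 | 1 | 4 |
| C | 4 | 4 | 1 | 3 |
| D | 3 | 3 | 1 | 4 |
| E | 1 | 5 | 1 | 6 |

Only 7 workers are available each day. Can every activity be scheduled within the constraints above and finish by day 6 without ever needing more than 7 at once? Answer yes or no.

yes

Schedule A@1, B@1, C@3, D@4, E@2: d1:4  d2:7  d3:6  d4:7  d5:7  d6:7 — peak 7 ≤ 7.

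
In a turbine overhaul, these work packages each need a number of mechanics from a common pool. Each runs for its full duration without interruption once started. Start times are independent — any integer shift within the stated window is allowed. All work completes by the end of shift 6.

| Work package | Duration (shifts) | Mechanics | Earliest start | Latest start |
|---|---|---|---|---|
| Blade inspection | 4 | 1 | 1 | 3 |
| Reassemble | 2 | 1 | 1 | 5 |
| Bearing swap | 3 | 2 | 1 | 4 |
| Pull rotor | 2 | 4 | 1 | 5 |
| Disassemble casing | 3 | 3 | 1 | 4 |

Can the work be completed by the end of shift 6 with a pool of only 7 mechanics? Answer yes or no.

yes

Schedule Blade inspection@1, Reassemble@1, Bearing swap@3, Pull rotor@1, Disassemble casing@3: s1:6  s2:6  s3:6  s4:6  s5:5  s6:0 — peak 6 ≤ 7.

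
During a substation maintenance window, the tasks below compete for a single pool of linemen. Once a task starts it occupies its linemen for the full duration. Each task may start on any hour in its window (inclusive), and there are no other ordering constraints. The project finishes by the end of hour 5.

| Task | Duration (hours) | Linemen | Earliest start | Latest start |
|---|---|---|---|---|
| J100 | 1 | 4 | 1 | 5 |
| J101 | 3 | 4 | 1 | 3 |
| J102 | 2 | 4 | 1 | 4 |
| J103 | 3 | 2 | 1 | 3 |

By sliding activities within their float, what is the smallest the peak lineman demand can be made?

8

Early-start (J100@1, J101@1, J102@1, J103@1) gives peak 14: h1:14  h2:10  h3:6  h4:0  h5:0.
Shift J102→4, J103→2.
Schedule J100@1, J101@1, J102@4, J103@2: h1:8  h2:6  h3:6  h4:6  h5:4 — peak 8.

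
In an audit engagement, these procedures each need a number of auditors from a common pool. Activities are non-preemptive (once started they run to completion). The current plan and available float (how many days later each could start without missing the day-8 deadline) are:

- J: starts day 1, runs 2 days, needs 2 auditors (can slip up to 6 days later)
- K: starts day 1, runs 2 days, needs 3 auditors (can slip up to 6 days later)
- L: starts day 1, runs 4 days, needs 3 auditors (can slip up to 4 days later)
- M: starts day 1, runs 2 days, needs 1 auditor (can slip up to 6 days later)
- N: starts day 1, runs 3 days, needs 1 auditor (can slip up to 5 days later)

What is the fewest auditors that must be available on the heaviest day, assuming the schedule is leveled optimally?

4

Early-start (J@1, K@1, L@1, M@1, N@1) gives peak 10: d1:10  d2:10  d3:4  d4:3  d5:0  d6:0  d7:0  d8:0.
Shift K→3, L→5.
Schedule J@1, K@3, L@5, M@1, N@1: d1:4  d2:4  d3:4  d4:3  d5:3  d6:3  d7:3  d8:3 — peak 4.
Total auditor-days = 27 over 8 days ⇒ peak ≥ ⌈27/8⌉ = 4, so 4 is optimal.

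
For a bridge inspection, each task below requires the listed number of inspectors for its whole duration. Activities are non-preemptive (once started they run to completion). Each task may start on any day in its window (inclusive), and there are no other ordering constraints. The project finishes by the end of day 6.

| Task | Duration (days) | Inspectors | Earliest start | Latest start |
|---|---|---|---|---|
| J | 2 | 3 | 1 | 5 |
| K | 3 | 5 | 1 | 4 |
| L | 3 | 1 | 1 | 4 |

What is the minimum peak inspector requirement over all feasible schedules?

5

Early-start (J@1, K@1, L@1) gives peak 9: d1:9  d2:9  d3:6  d4:0  d5:0  d6:0.
Shift K→4.
Schedule J@1, K@4, L@1: d1:4  d2:4  d3:1  d4:5  d5:5  d6:5 — peak 5.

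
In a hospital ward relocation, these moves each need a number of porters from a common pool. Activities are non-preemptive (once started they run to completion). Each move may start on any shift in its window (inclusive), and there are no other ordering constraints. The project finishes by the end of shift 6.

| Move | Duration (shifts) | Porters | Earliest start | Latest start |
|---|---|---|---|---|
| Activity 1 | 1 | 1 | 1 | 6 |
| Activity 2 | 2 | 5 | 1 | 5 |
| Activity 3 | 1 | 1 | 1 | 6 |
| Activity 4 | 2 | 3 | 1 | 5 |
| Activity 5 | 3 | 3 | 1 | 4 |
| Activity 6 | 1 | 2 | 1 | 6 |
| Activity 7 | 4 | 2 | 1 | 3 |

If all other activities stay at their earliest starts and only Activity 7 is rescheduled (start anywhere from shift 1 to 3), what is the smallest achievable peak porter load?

Activity 7@1: s1:17  s2:13  s3:5  s4:2  s5:0  s6:0 → peak 17
Activity 7@2: s1:15  s2:13  s3:5  s4:2  s5:2  s6:0 → peak 15
Activity 7@3: s1:15  s2:11  s3:5  s4:2  s5:2  s6:2 → peak 15
Best is Activity 7@2, peak 15.

15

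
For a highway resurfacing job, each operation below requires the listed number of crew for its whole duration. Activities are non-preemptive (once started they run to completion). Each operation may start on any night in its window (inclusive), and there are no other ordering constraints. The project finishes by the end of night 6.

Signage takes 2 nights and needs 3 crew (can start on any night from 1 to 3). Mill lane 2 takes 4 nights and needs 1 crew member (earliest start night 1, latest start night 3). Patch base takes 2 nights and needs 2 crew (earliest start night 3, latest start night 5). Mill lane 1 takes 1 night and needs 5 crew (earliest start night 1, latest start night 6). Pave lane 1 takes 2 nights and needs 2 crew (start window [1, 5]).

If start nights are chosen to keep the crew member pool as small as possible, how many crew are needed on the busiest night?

5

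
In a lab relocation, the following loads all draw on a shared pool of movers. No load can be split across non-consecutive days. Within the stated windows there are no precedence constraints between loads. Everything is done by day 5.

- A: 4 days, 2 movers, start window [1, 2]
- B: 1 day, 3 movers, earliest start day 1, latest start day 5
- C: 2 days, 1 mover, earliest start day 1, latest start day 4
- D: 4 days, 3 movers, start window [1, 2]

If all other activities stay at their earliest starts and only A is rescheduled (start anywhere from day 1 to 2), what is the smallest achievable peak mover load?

A@1: d1:9  d2:6  d3:5  d4:5  d5:0 → peak 9
A@2: d1:7  d2:6  d3:5  d4:5  d5:2 → peak 7
Best is A@2, peak 7.

7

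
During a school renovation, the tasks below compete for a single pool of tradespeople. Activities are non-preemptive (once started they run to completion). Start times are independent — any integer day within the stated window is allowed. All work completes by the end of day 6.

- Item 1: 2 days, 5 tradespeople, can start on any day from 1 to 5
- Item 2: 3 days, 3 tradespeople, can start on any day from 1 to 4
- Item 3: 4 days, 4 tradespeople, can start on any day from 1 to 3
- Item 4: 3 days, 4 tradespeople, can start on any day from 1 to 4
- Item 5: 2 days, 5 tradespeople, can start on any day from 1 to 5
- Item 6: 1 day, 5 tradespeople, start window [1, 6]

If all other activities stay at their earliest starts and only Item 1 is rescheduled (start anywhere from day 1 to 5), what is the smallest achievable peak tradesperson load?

Item 1@1: d1:26  d2:21  d3:11  d4:4  d5:0  d6:0 → peak 26
Item 1@2: d1:21  d2:21  d3:16  d4:4  d5:0  d6:0 → peak 21
Item 1@3: d1:21  d2:16  d3:16  d4:9  d5:0  d6:0 → peak 21
Item 1@4: d1:21  d2:16  d3:11  d4:9  d5:5  d6:0 → peak 21
Item 1@5: d1:21  d2:16  d3:11  d4:4  d5:5  d6:5 → peak 21
Best is Item 1@2, peak 21.

21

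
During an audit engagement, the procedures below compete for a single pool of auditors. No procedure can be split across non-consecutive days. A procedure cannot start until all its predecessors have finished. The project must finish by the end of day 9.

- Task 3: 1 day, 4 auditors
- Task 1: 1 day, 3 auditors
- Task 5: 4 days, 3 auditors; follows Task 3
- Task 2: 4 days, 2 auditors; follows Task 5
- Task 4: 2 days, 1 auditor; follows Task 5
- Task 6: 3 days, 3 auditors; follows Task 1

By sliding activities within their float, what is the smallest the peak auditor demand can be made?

6

Early-start (Task 3@1, Task 1@1, Task 5@2, Task 2@6, Task 4@6, Task 6@2) gives peak 7: d1:7  d2:6  d3:6  d4:6  d5:3  d6:3  d7:3  d8:2  d9:2.
Shift Task 1→2, Task 6→3.
Schedule Task 3@1, Task 1@2, Task 5@2, Task 2@6, Task 4@6, Task 6@3: d1:4  d2:6  d3:6  d4:6  d5:6  d6:3  d7:3  d8:2  d9:2 — peak 6.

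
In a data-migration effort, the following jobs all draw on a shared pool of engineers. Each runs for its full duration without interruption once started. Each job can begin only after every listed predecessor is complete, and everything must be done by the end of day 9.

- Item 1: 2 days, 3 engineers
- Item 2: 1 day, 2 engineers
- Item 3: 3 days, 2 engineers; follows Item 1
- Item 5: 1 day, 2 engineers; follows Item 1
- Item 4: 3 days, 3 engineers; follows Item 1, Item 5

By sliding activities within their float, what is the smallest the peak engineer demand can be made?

4

Early-start (Item 1@1, Item 2@1, Item 3@3, Item 5@3, Item 4@4) gives peak 5: d1:5  d2:3  d3:4  d4:5  d5:5  d6:3  d7:0  d8:0  d9:0.
Shift Item 2→3, Item 5→4, Item 4→6.
Schedule Item 1@1, Item 2@3, Item 3@3, Item 5@4, Item 4@6: d1:3  d2:3  d3:4  d4:4  d5:2  d6:3  d7:3  d8:3  d9:0 — peak 4.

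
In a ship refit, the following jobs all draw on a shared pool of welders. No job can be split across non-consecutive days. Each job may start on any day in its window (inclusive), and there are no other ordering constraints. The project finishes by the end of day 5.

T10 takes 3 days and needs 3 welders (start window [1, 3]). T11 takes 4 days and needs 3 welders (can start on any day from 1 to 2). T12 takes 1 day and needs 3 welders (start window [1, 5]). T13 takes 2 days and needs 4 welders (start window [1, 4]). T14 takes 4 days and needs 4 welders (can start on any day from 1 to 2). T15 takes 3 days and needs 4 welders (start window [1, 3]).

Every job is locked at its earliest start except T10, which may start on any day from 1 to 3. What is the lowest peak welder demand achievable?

T10@1: d1:21  d2:18  d3:14  d4:7  d5:0 → peak 21
T10@2: d1:18  d2:18  d3:14  d4:10  d5:0 → peak 18
T10@3: d1:18  d2:15  d3:14  d4:10  d5:3 → peak 18
Best is T10@2, peak 18.

18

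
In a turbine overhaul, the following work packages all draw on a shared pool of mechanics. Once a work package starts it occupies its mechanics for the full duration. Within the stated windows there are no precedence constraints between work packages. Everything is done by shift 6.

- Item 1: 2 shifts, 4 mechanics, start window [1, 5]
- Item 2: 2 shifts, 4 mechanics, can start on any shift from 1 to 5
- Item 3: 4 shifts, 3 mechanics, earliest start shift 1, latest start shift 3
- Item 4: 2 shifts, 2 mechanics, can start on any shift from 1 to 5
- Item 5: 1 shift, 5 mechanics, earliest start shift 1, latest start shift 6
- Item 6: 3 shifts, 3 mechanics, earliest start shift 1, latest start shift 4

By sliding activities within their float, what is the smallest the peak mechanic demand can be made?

Early-start (Item 1@1, Item 2@1, Item 3@1, Item 4@1, Item 5@1, Item 6@1) gives peak 21: s1:21  s2:16  s3:6  s4:3  s5:0  s6:0.
Shift Item 3→3, Item 4→3, Item 5→6, Item 6→3.
Schedule Item 1@1, Item 2@1, Item 3@3, Item 4@3, Item 5@6, Item 6@3: s1:8  s2:8  s3:8  s4:8  s5:6  s6:8 — peak 8.
Total mechanic-shifts = 46 over 6 shifts ⇒ peak ≥ ⌈46/6⌉ = 8, so 8 is optimal.

8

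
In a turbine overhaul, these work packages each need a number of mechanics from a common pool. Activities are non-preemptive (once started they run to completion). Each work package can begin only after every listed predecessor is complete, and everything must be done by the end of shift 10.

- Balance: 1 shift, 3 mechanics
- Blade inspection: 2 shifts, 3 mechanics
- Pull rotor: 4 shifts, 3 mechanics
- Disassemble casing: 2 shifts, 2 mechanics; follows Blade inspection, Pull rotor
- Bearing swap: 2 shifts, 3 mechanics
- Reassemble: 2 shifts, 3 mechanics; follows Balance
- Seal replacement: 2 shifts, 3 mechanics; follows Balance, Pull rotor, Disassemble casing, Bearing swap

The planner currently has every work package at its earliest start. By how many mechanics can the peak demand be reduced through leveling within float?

Early-start peak: s1:12  s2:12  s3:6  s4:3  s5:2  s6:2  s7:3  s8:3  s9:0  s10:0 ⇒ 12.
Leveled (Balance@1, Blade inspection@1, Pull rotor@2, Disassemble casing@6, Bearing swap@3, Reassemble@5, Seal replacement@8): s1:6  s2:6  s3:6  s4:6  s5:6  s6:5  s7:2  s8:3  s9:3  s10:0 ⇒ 6.
Reduction 12 − 6 = 6.

6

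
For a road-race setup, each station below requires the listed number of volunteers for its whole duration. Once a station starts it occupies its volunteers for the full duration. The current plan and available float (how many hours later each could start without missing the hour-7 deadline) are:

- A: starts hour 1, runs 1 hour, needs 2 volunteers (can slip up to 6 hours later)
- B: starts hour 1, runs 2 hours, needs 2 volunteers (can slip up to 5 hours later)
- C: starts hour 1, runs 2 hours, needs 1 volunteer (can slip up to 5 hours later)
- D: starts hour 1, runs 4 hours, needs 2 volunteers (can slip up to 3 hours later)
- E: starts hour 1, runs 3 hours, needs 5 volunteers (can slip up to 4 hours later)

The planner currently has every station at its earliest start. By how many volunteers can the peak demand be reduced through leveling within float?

7

Early-start peak: h1:12  h2:10  h3:7  h4:2  h5:0  h6:0  h7:0 ⇒ 12.
Leveled (A@1, B@2, C@1, D@1, E@5): h1:5  h2:5  h3:4  h4:2  h5:5  h6:5  h7:5 ⇒ 5.
Reduction 12 − 5 = 7.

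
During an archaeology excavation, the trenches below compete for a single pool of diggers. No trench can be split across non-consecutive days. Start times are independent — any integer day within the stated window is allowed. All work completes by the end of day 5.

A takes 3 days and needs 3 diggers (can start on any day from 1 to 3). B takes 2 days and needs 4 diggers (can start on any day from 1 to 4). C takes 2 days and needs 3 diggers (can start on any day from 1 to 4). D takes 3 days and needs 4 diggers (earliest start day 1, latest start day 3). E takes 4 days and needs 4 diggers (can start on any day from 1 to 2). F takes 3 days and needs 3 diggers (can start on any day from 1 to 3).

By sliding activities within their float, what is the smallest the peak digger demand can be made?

14

Early-start (A@1, B@1, C@1, D@1, E@1, F@1) gives peak 21: d1:21  d2:21  d3:14  d4:4  d5:0.
Shift D→3, F→3.
Schedule A@1, B@1, C@1, D@3, E@1, F@3: d1:14  d2:14  d3:14  d4:11  d5:7 — peak 14.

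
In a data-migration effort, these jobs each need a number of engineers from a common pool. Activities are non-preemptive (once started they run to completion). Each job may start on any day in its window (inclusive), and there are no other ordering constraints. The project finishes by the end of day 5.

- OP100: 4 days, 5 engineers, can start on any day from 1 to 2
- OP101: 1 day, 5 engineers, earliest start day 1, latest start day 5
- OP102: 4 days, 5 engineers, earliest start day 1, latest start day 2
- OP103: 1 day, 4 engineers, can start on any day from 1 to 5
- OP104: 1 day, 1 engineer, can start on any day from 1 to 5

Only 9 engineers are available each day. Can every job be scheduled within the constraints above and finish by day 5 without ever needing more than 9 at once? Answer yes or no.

Total engineer-days = 50; over 5 days the average is 50/5 > 9, so some day must exceed 9.

no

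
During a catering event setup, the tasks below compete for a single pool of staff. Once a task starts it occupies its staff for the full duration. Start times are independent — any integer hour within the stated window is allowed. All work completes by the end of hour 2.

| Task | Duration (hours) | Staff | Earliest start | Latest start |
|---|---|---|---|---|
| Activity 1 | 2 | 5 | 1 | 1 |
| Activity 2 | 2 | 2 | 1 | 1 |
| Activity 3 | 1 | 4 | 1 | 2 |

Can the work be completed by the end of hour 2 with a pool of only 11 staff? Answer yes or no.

yes

Schedule Activity 1@1, Activity 2@1, Activity 3@1: h1:11  h2:7 — peak 11 ≤ 11.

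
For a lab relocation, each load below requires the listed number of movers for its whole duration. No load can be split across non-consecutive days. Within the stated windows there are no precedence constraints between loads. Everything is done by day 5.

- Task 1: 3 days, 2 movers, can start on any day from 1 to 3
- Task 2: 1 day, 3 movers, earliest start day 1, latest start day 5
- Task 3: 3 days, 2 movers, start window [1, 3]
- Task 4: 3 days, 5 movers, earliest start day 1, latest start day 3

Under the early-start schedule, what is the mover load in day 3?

At early start, day 3 has: Task 1, Task 3, Task 4.
Demand: 2 + 2 + 5 = 9.

9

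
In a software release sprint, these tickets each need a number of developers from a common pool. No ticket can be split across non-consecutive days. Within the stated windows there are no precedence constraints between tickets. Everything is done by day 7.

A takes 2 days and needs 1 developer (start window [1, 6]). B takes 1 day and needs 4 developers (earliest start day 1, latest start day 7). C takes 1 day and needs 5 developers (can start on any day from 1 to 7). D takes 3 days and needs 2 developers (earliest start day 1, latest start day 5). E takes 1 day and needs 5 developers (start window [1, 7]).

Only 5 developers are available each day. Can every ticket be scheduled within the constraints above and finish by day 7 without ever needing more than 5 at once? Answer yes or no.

yes

Schedule A@1, B@1, C@3, D@4, E@7: d1:5  d2:1  d3:5  d4:2  d5:2  d6:2  d7:5 — peak 5 ≤ 5.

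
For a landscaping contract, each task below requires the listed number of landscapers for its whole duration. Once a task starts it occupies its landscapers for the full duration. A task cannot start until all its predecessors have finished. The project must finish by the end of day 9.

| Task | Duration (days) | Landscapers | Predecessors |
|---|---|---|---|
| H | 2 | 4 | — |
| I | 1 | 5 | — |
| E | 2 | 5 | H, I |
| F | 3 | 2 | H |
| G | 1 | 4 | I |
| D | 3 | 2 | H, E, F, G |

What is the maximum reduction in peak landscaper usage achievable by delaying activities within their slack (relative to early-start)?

2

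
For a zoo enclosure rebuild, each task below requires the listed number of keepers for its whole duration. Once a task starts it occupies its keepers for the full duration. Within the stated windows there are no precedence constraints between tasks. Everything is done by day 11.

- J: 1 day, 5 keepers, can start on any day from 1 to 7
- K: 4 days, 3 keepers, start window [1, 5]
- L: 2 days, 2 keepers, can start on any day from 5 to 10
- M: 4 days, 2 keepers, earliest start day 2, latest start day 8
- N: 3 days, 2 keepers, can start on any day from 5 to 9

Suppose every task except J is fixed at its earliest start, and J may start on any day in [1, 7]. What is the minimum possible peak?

7

J@1: d1:8  d2:5  d3:5  d4:5  d5:6  d6:4  d7:2  d8:0  d9:0  d10:0  d11:0 → peak 8
J@2: d1:3  d2:10  d3:5  d4:5  d5:6  d6:4  d7:2  d8:0  d9:0  d10:0  d11:0 → peak 10
J@3: d1:3  d2:5  d3:10  d4:5  d5:6  d6:4  d7:2  d8:0  d9:0  d10:0  d11:0 → peak 10
J@4: d1:3  d2:5  d3:5  d4:10  d5:6  d6:4  d7:2  d8:0  d9:0  d10:0  d11:0 → peak 10
J@5: d1:3  d2:5  d3:5  d4:5  d5:11  d6:4  d7:2  d8:0  d9:0  d10:0  d11:0 → peak 11
J@6: d1:3  d2:5  d3:5  d4:5  d5:6  d6:9  d7:2  d8:0  d9:0  d10:0  d11:0 → peak 9
J@7: d1:3  d2:5  d3:5  d4:5  d5:6  d6:4  d7:7  d8:0  d9:0  d10:0  d11:0 → peak 7
Best is J@7, peak 7.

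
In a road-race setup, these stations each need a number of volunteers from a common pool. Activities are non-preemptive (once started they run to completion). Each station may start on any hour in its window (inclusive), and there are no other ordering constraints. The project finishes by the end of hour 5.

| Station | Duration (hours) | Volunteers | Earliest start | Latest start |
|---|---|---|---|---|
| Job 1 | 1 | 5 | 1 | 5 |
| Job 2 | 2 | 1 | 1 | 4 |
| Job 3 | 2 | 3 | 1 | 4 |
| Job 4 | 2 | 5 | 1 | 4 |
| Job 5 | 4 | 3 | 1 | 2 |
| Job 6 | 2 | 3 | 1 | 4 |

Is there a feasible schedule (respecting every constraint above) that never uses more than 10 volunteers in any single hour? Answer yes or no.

Schedule Job 1@1, Job 2@1, Job 3@4, Job 4@2, Job 5@1, Job 6@4: h1:9  h2:9  h3:8  h4:9  h5:6 — peak 9 ≤ 10.

yes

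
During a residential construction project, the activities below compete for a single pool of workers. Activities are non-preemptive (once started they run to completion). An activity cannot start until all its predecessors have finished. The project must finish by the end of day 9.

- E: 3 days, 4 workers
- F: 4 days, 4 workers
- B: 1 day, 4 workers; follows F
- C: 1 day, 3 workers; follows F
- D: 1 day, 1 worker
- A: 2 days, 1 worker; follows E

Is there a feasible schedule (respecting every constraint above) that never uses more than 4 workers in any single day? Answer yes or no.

no

Total worker-days = 38; over 9 days the average is 38/9 > 4, so some day must exceed 4.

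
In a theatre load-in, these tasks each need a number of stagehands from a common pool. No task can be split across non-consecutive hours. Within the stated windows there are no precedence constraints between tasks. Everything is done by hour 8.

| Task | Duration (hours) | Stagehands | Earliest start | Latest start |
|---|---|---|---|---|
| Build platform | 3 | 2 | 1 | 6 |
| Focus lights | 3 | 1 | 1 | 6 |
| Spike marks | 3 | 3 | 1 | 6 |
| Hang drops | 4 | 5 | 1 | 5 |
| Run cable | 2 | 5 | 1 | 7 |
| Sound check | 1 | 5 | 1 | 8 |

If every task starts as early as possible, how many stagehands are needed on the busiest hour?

Early-start schedule: Build platform@1, Focus lights@1, Spike marks@1, Hang drops@1, Run cable@1, Sound check@1.
Load per hour: hour 1: 21, hour 2: 16, hour 3: 11, hour 4: 5, hour 5: 0, hour 6: 0, hour 7: 0, hour 8: 0.
Peak is 21.

21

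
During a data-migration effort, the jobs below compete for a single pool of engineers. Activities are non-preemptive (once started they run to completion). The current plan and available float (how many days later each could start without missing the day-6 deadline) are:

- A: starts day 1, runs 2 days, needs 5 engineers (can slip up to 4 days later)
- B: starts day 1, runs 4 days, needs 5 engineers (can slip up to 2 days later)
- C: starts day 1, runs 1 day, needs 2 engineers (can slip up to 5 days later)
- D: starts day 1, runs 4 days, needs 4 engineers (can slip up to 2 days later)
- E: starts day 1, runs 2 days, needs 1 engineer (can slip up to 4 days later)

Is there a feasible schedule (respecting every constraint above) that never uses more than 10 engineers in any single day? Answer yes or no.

Schedule A@1, B@3, C@1, D@3, E@1: d1:8  d2:6  d3:9  d4:9  d5:9  d6:9 — peak 9 ≤ 10.

yes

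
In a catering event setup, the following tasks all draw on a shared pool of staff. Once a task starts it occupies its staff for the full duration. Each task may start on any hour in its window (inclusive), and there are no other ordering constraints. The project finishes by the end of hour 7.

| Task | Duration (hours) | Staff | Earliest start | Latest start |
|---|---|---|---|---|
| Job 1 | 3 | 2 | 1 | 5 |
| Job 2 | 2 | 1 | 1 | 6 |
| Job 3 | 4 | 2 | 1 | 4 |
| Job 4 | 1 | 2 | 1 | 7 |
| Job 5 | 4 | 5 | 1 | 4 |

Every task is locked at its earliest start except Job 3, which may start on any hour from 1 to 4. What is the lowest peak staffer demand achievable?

Job 3@1: h1:12  h2:10  h3:9  h4:7  h5:0  h6:0  h7:0 → peak 12
Job 3@2: h1:10  h2:10  h3:9  h4:7  h5:2  h6:0  h7:0 → peak 10
Job 3@3: h1:10  h2:8  h3:9  h4:7  h5:2  h6:2  h7:0 → peak 10
Job 3@4: h1:10  h2:8  h3:7  h4:7  h5:2  h6:2  h7:2 → peak 10
Best is Job 3@2, peak 10.

10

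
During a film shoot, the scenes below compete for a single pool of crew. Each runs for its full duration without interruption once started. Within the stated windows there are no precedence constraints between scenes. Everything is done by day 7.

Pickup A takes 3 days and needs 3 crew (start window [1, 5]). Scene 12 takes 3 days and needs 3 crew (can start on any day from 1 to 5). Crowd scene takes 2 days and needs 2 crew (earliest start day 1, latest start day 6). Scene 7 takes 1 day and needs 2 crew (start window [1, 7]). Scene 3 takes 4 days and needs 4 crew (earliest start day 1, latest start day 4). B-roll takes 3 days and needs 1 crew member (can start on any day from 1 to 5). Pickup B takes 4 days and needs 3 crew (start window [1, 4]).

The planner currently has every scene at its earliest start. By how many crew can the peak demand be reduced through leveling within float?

Early-start peak: d1:18  d2:16  d3:14  d4:7  d5:0  d6:0  d7:0 ⇒ 18.
Leveled (Pickup A@1, Scene 12@1, Crowd scene@1, Scene 7@3, Scene 3@4, B-roll@4, Pickup B@4): d1:8  d2:8  d3:8  d4:8  d5:8  d6:8  d7:7 ⇒ 8.
Reduction 18 − 8 = 10.

10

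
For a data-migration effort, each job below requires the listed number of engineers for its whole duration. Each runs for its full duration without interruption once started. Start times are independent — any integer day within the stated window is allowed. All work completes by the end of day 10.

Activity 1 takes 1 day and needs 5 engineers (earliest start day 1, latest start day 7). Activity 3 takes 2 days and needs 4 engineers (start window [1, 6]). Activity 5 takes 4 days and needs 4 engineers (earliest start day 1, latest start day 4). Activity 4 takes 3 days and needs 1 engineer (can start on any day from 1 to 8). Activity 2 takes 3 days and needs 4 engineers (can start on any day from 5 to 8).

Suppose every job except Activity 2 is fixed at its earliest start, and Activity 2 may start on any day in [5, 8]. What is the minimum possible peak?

14

Activity 2@5: d1:14  d2:9  d3:5  d4:4  d5:4  d6:4  d7:4  d8:0  d9:0  d10:0 → peak 14
Activity 2@6: d1:14  d2:9  d3:5  d4:4  d5:0  d6:4  d7:4  d8:4  d9:0  d10:0 → peak 14
Activity 2@7: d1:14  d2:9  d3:5  d4:4  d5:0  d6:0  d7:4  d8:4  d9:4  d10:0 → peak 14
Activity 2@8: d1:14  d2:9  d3:5  d4:4  d5:0  d6:0  d7:0  d8:4  d9:4  d10:4 → peak 14
Best is Activity 2@5, peak 14.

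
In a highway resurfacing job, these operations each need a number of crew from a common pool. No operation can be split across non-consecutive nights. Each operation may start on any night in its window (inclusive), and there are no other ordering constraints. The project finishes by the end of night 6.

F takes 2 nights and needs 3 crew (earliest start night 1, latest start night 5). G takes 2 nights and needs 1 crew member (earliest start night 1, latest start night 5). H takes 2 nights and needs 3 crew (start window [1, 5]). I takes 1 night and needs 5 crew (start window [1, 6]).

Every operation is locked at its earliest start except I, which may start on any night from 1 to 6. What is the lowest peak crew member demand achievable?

7

I@1: n1:12  n2:7  n3:0  n4:0  n5:0  n6:0 → peak 12
I@2: n1:7  n2:12  n3:0  n4:0  n5:0  n6:0 → peak 12
I@3: n1:7  n2:7  n3:5  n4:0  n5:0  n6:0 → peak 7
I@4: n1:7  n2:7  n3:0  n4:5  n5:0  n6:0 → peak 7
I@5: n1:7  n2:7  n3:0  n4:0  n5:5  n6:0 → peak 7
I@6: n1:7  n2:7  n3:0  n4:0  n5:0  n6:5 → peak 7
Best is I@3, peak 7.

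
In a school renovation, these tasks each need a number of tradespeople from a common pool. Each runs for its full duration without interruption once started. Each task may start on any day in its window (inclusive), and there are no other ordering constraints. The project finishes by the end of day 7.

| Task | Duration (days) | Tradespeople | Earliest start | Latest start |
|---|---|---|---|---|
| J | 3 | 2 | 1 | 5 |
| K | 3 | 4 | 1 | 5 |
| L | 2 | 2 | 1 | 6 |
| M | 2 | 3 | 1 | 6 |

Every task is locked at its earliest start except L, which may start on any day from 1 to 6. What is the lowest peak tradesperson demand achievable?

9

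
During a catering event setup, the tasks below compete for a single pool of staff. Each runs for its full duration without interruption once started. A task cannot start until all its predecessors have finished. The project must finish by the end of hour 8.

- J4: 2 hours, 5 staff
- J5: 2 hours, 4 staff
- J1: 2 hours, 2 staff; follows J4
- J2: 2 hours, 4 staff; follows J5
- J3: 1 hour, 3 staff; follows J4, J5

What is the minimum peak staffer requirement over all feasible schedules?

5

Early-start (J4@1, J5@1, J1@3, J2@3, J3@3) gives peak 9: h1:9  h2:9  h3:9  h4:6  h5:0  h6:0  h7:0  h8:0.
Shift J5→3, J1→5, J2→7, J3→5.
Schedule J4@1, J5@3, J1@5, J2@7, J3@5: h1:5  h2:5  h3:4  h4:4  h5:5  h6:2  h7:4  h8:4 — peak 5.
Total staffer-hours = 33 over 8 hours ⇒ peak ≥ ⌈33/8⌉ = 5, so 5 is optimal.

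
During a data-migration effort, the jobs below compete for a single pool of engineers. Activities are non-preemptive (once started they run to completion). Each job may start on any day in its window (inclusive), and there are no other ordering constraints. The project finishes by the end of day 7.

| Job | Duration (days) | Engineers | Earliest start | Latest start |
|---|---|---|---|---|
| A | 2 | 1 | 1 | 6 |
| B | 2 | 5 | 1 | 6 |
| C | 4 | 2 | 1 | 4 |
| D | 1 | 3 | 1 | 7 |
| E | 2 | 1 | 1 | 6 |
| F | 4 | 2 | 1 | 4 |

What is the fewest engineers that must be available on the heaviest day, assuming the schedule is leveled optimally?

5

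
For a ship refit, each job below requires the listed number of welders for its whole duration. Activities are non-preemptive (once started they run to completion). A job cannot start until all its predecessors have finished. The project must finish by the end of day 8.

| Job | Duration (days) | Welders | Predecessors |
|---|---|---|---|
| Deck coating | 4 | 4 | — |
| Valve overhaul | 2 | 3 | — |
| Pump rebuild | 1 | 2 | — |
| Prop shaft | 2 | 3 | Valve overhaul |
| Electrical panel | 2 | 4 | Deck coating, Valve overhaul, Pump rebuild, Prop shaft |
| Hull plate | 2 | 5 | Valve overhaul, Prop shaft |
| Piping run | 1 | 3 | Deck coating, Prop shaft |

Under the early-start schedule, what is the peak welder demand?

12

Early-start schedule: Deck coating@1, Valve overhaul@1, Pump rebuild@1, Prop shaft@3, Electrical panel@5, Hull plate@5, Piping run@5.
Load per day: day 1: 9, day 2: 7, day 3: 7, day 4: 7, day 5: 12, day 6: 9, day 7: 0, day 8: 0.
Peak is 12.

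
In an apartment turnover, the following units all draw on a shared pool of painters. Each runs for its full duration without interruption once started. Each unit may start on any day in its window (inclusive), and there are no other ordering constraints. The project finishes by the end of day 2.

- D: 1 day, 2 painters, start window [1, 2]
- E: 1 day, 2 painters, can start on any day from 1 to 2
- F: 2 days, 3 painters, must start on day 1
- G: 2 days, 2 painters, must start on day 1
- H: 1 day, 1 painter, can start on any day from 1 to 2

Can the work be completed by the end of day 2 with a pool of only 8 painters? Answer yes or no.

yes

Schedule D@1, E@2, F@1, G@1, H@1: d1:8  d2:7 — peak 8 ≤ 8.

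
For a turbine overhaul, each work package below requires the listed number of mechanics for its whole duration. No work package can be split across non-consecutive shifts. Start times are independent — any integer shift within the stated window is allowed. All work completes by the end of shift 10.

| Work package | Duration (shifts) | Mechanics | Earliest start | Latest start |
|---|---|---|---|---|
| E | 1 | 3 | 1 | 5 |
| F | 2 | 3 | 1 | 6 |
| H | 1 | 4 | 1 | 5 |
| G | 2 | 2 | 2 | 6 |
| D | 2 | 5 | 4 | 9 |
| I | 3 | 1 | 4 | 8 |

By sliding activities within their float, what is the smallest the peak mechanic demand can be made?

5

Early-start (E@1, F@1, H@1, G@2, D@4, I@4) gives peak 10: s1:10  s2:5  s3:2  s4:6  s5:6  s6:1  s7:0  s8:0  s9:0  s10:0.
Shift F→2, H→4, D→5, I→7.
Schedule E@1, F@2, H@4, G@2, D@5, I@7: s1:3  s2:5  s3:5  s4:4  s5:5  s6:5  s7:1  s8:1  s9:1  s10:0 — peak 5.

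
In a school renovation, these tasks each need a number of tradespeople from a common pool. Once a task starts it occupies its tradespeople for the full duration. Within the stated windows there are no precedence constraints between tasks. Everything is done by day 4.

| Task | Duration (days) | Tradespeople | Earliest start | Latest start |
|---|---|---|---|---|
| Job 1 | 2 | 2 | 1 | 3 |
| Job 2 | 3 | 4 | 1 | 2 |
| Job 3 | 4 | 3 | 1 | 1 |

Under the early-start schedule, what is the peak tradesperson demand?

Early-start schedule: Job 1@1, Job 2@1, Job 3@1.
Load per day: day 1: 9, day 2: 9, day 3: 7, day 4: 3.
Peak is 9.

9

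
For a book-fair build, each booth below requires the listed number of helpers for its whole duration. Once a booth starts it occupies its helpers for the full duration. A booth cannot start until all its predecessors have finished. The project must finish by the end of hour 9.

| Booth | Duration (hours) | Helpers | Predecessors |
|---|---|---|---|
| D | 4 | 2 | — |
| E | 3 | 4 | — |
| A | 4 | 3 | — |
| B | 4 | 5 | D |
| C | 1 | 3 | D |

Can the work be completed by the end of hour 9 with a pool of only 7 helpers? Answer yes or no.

no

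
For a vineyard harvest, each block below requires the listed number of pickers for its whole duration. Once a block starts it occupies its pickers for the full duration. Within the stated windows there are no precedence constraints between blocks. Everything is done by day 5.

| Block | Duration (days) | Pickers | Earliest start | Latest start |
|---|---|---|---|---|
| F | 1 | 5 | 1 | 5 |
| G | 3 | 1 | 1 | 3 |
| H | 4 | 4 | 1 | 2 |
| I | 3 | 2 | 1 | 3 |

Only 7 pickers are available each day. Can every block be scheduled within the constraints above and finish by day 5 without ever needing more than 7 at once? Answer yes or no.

Schedule F@1, G@1, H@2, I@2: d1:6  d2:7  d3:7  d4:6  d5:4 — peak 7 ≤ 7.

yes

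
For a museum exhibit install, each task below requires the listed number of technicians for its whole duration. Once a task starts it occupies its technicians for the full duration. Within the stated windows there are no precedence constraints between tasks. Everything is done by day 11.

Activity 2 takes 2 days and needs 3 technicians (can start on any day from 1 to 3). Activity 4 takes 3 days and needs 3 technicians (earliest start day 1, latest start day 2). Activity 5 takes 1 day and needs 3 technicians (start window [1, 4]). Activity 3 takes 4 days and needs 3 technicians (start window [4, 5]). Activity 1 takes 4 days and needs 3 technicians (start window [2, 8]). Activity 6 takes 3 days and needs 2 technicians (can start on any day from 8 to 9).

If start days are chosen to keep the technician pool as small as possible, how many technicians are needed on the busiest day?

6

Early-start (Activity 2@1, Activity 4@1, Activity 5@1, Activity 3@4, Activity 1@2, Activity 6@8) gives peak 9: d1:9  d2:9  d3:6  d4:6  d5:6  d6:3  d7:3  d8:2  d9:2  d10:2  d11:0.
Shift Activity 5→3, Activity 1→4.
Schedule Activity 2@1, Activity 4@1, Activity 5@3, Activity 3@4, Activity 1@4, Activity 6@8: d1:6  d2:6  d3:6  d4:6  d5:6  d6:6  d7:6  d8:2  d9:2  d10:2  d11:0 — peak 6.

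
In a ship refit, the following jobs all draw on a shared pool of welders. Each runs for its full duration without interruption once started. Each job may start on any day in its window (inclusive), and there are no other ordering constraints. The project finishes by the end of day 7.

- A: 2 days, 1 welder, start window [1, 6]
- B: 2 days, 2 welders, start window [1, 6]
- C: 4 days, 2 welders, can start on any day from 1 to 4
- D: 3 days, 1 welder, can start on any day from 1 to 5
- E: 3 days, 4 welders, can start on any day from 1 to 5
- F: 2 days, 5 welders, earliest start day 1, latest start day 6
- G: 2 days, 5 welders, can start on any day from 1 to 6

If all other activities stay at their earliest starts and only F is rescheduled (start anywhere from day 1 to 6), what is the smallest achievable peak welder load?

F@1: d1:20  d2:20  d3:7  d4:2  d5:0  d6:0  d7:0 → peak 20
F@2: d1:15  d2:20  d3:12  d4:2  d5:0  d6:0  d7:0 → peak 20
F@3: d1:15  d2:15  d3:12  d4:7  d5:0  d6:0  d7:0 → peak 15
F@4: d1:15  d2:15  d3:7  d4:7  d5:5  d6:0  d7:0 → peak 15
F@5: d1:15  d2:15  d3:7  d4:2  d5:5  d6:5  d7:0 → peak 15
F@6: d1:15  d2:15  d3:7  d4:2  d5:0  d6:5  d7:5 → peak 15
Best is F@3, peak 15.

15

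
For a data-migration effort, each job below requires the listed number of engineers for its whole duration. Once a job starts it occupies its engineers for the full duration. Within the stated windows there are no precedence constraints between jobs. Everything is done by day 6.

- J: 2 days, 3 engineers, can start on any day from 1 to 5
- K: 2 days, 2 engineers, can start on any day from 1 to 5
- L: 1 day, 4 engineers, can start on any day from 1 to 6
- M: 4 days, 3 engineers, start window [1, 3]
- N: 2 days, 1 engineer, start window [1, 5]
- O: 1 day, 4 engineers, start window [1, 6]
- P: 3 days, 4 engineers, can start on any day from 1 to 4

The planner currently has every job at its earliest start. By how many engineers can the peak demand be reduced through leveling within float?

13

Early-start peak: d1:21  d2:13  d3:7  d4:3  d5:0  d6:0 ⇒ 21.
Leveled (J@1, K@1, L@3, M@1, N@3, O@5, P@4): d1:8  d2:8  d3:8  d4:8  d5:8  d6:4 ⇒ 8.
Reduction 21 − 8 = 13.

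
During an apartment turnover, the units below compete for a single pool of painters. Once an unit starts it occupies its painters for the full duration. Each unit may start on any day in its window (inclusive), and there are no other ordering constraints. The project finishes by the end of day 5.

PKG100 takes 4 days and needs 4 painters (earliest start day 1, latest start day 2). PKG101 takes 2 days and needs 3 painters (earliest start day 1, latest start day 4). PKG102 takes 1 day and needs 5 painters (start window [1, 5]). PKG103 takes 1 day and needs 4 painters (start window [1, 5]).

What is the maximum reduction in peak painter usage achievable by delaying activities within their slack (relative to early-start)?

Early-start peak: d1:16  d2:7  d3:4  d4:4  d5:0 ⇒ 16.
Leveled (PKG100@1, PKG101@1, PKG102@5, PKG103@3): d1:7  d2:7  d3:8  d4:4  d5:5 ⇒ 8.
Reduction 16 − 8 = 8.

8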